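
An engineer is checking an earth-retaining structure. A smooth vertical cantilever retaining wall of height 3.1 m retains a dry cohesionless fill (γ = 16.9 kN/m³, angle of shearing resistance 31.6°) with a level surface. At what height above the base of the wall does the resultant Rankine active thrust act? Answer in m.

K_a = 0.3123.
The pressure distribution is triangular, so the resultant acts at H/3 above the base = 3.1/3 = 1.033 m.

1.03 m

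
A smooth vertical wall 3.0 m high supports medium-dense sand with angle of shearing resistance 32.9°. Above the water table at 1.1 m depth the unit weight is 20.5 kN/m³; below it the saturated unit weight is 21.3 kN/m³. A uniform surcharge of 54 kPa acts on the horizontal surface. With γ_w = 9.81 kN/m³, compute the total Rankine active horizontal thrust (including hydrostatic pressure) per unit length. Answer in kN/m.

88.2 kN/m

K_a = tan²(45° − φ/2) = 0.2960.
γ' = 21.3 − 9.81 = 11.49 kN/m³. h₂ = H − d_w = 1.9 m.
σ'_h: at surface K_a·q = 15.99; at WT K_a(q+γd_w) = 22.66; at base K_a(q+γd_w+γ'h₂) = 29.12 kPa.
P₁ = ½(15.99+22.66)×1.1 = 21.26; P₂ = ½(22.66+29.12)×1.9 = 49.20; P_w = ½γ_w h₂² = 17.71.
Total = 21.26+49.20+17.71 = 88.16 kN/m.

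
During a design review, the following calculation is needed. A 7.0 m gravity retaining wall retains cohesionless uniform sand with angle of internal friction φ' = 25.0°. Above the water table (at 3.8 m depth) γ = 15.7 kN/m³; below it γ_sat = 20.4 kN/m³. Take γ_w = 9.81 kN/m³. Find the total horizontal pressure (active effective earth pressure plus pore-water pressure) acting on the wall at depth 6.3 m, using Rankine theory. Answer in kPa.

K_a = (1 − sin φ)/(1 + sin φ) = 0.4059.
γ' = 20.4 − 9.81 = 10.59 kN/m³.
Effective vertical stress at 6.3 m: σ'_v = 15.7×3.8 + 10.59×2.50 = 86.13 kPa.
σ'_h = K_a σ'_v = 0.4059 × 86.13 = 34.96 kPa; u = γ_w × 2.50 = 24.53 kPa.
Total σ_h = 34.96 + 24.53 = 59.48 kPa.

59.5 kPa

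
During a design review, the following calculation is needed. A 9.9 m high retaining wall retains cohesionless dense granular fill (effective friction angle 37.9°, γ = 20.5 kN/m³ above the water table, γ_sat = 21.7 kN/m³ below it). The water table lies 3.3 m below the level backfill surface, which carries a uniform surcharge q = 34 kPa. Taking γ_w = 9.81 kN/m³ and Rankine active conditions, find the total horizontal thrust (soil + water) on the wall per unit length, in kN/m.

K_a = tan²(45° − φ/2) = 0.2389.
γ' = 21.7 − 9.81 = 11.89 kN/m³. h₂ = H − d_w = 6.6 m.
σ'_h: at surface K_a·q = 8.124; at WT K_a(q+γd_w) = 24.29; at base K_a(q+γd_w+γ'h₂) = 43.04 kPa.
P₁ = ½(8.124+24.29)×3.3 = 53.48; P₂ = ½(24.29+43.04)×6.6 = 222.2; P_w = ½γ_w h₂² = 213.7.
Total = 53.48+222.2+213.7 = 489.3 kN/m.

489 kN/m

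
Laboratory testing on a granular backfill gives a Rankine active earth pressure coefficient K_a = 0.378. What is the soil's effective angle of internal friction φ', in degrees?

K_a = tan²(45° − φ/2) ⇒ 45° − φ/2 = arctan(√0.378) = 31.58°.
φ = 2(45° − 31.58°) = 26.83°.

26.8°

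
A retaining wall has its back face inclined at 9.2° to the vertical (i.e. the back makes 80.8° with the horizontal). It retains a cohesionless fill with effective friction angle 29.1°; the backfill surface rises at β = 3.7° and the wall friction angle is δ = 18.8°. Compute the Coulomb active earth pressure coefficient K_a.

K_a = sin²(α+φ) / [sin²α · sin(α−δ) · (1 + √{sin(φ+δ)sin(φ−β) / (sin(α−δ)sin(α+β))})²].
With α = 80.8°, φ = 29.1°, δ = 18.8°, β = 3.7°: K_a = 0.4005.

0.401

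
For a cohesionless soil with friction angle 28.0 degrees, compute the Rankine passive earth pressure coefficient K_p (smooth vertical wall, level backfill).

2.77

K_p = (1 + sin φ)/(1 − sin φ) = tan²(45° + 28.0°/2) = 2.770.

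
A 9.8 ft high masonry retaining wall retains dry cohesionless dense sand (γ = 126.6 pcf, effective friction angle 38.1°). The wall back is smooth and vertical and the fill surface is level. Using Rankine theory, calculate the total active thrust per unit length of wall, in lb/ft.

1440 lb/ft

K_a = tan²(45° − φ/2) = 0.2368.
P_a = ½ K_a γ H² = 0.5 × 0.2368 × 126.6 × 9.8² = 1440 lb/ft.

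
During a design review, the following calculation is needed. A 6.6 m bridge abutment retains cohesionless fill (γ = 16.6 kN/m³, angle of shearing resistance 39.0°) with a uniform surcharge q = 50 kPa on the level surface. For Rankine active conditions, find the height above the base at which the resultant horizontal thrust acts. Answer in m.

2.72 m

K_a = 0.2275.
Triangular part P₁ = ½K_aγH² = 82.25 at H/3 = 2.200 m; rectangular part P₂ = K_a q H = 75.08 at H/2 = 3.300 m.
ȳ = (P₁·2.200 + P₂·3.300)/(P₁+P₂) = 2.725 m.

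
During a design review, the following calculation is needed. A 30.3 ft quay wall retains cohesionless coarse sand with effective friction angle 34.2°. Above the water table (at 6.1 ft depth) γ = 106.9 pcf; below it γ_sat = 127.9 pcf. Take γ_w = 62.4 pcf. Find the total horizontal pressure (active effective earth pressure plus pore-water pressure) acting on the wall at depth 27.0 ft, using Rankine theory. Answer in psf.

K_a = (1 − sin φ)/(1 + sin φ) = 0.2803.
γ' = 127.9 − 62.4 = 65.50 pcf.
Effective vertical stress at 27.0 ft: σ'_v = 106.9×6.1 + 65.50×20.9 = 2021 psf.
σ'_h = K_a σ'_v = 0.2803 × 2021 = 566.6 psf; u = γ_w × 20.9 = 1304 psf.
Total σ_h = 566.6 + 1304 = 1871 psf.

1870 psf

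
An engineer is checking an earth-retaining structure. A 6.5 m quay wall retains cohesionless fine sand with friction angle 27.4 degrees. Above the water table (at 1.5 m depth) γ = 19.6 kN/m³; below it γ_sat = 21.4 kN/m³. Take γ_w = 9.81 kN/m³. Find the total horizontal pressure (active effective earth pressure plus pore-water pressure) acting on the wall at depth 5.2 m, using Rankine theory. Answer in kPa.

63.0 kPa

K_a = (1 − sin φ)/(1 + sin φ) = 0.3697.
γ' = 21.4 − 9.81 = 11.59 kN/m³.
Effective vertical stress at 5.2 m: σ'_v = 19.6×1.5 + 11.59×3.70 = 72.28 kPa.
σ'_h = K_a σ'_v = 0.3697 × 72.28 = 26.72 kPa; u = γ_w × 3.70 = 36.30 kPa.
Total σ_h = 26.72 + 36.30 = 63.02 kPa.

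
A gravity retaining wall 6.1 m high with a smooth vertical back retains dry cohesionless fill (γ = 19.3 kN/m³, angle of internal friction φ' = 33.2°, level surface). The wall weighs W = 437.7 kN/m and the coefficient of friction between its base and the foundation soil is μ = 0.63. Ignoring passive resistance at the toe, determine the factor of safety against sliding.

2.63

K_a = tan²(45° − 33.2°/2) = 0.2924.
P_a = ½K_aγH² = 0.5×0.2924×19.3×6.1² = 105.0 kN/m, acting at H/3 = 2.033 m above the base.
FS_sliding = μW / P_a = 0.63×437.7 / 105.0 = 2.627.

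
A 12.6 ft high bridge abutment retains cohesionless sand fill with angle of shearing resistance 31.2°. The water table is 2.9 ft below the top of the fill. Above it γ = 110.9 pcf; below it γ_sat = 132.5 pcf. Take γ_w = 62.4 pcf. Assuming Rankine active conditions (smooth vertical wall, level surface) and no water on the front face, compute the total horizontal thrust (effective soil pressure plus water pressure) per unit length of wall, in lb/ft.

5120 lb/ft

K_a = tan²(45° − φ/2) = 0.3175.
γ' = 132.5 − 62.4 = 70.10 pcf. Depth below WT = 9.7 ft.
σ'_h at WT = K_a γ d_w = 102.1 psf; at base = 102.1 + K_a γ' × 9.7 = 318.0 psf.
P₁ (0–2.9 ft) = ½×102.1×2.9 = 148.1. P₂ (2.9–12.6 ft) = ½(102.1+318.0)×9.7 = 2038.
P_w = ½ γ_w h₂² = 0.5×62.4×9.7² = 2936. Total = 148.1+2038+2936 = 5121 lb/ft.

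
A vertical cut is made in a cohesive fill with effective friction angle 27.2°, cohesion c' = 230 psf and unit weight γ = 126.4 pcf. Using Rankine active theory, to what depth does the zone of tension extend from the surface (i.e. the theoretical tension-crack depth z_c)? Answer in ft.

K_a = tan²(45° − 27.2°/2) = 0.3726; √K_a = 0.6104.
The active pressure is zero where K_a γ z = 2c√K_a, so z_c = 2c/(γ√K_a) = 2×230/(126.4×0.6104) = 5.962 ft.

5.96 ft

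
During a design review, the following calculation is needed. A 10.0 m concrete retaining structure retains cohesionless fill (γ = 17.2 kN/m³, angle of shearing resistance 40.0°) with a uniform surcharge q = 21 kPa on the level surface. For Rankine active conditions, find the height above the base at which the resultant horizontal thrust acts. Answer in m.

3.66 m

K_a = 0.2174.
Triangular part P₁ = ½K_aγH² = 187.0 at H/3 = 3.333 m; rectangular part P₂ = K_a q H = 45.66 at H/2 = 5.000 m.
ȳ = (P₁·3.333 + P₂·5.000)/(P₁+P₂) = 3.660 m.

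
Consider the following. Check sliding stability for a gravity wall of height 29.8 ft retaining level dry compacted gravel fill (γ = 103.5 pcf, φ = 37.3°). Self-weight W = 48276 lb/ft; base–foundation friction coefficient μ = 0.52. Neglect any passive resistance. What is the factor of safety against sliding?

2.23

K_a = tan²(45° − 37.3°/2) = 0.2453.
P_a = ½K_aγH² = 0.5×0.2453×103.5×29.8² = 11270 lb/ft, acting at H/3 = 9.933 ft above the base.
FS_sliding = μW / P_a = 0.52×48276 / 11270 = 2.227.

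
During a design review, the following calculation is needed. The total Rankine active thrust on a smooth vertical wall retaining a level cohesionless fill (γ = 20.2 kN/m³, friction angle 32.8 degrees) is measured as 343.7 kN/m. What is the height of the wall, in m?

10.7 m

K_a = 0.2973. P_a = ½ K_a γ H² ⇒ H = √(2P_a/(K_a γ)).
H = √(2×343.7/(0.2973×20.2)) = 10.70 m.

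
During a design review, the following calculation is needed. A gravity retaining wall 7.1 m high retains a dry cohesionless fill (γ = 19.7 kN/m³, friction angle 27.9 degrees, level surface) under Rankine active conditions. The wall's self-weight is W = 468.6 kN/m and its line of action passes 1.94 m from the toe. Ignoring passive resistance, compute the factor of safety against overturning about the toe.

K_a = tan²(45° − 27.9°/2) = 0.3625.
P_a = ½K_aγH² = 0.5×0.3625×19.7×7.1² = 180.0 kN/m, acting at H/3 = 2.367 m above the base.
Overturning moment M_o = P_a × H/3 = 180.0 × 2.367 = 425.9.
Resisting moment M_r = W × 1.94 = 468.6 × 1.94 = 909.1.
FS_overturning = M_r/M_o = 909.1/425.9 = 2.134.

2.13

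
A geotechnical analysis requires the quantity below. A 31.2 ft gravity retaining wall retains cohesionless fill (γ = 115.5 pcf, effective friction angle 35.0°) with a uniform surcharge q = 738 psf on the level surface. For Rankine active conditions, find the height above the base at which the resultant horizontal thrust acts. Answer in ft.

K_a = 0.2710.
Triangular part P₁ = ½K_aγH² = 15230 at H/3 = 10.40 ft; rectangular part P₂ = K_a q H = 6240 at H/2 = 15.60 ft.
ȳ = (P₁·10.40 + P₂·15.60)/(P₁+P₂) = 11.91 ft.

11.9 ft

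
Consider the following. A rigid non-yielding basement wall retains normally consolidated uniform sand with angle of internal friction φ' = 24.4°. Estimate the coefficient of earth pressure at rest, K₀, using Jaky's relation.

0.587

K₀ = 1 − sin φ' = 1 − sin 24.4° = 0.5869.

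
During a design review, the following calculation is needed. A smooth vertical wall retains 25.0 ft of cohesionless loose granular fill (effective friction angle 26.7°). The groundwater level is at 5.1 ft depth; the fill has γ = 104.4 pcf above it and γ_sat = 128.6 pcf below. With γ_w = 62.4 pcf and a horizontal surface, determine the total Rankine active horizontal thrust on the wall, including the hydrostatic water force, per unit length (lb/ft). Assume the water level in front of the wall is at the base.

21900 lb/ft

K_a = tan²(45° − φ/2) = 0.3800.
γ' = 128.6 − 62.4 = 66.20 pcf. Depth below WT = 19.9 ft.
σ'_h at WT = K_a γ d_w = 202.3 psf; at base = 202.3 + K_a γ' × 19.9 = 702.9 psf.
P₁ (0–5.1 ft) = ½×202.3×5.1 = 515.9. P₂ (5.1–25.0 ft) = ½(202.3+702.9)×19.9 = 9006.
P_w = ½ γ_w h₂² = 0.5×62.4×19.9² = 12360. Total = 515.9+9006+12360 = 21880 lb/ft.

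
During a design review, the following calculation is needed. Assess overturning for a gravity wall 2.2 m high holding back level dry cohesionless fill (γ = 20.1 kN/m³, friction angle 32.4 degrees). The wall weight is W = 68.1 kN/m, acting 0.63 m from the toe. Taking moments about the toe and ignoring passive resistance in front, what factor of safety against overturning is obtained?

3.98

K_a = tan²(45° − 32.4°/2) = 0.3022.
P_a = ½K_aγH² = 0.5×0.3022×20.1×2.2² = 14.70 kN/m, acting at H/3 = 0.7333 m above the base.
Overturning moment M_o = P_a × H/3 = 14.70 × 0.7333 = 10.78.
Resisting moment M_r = W × 0.63 = 68.1 × 0.63 = 42.90.
FS_overturning = M_r/M_o = 42.90/10.78 = 3.980.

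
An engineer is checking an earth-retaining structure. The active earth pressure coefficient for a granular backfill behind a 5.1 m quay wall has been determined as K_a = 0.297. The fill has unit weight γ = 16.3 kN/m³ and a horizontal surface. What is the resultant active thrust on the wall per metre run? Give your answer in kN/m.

63.0 kN/m

P = ½ K_a γ H² = 0.5 × 0.297 × 16.3 × 5.1² = 62.96 kN/m.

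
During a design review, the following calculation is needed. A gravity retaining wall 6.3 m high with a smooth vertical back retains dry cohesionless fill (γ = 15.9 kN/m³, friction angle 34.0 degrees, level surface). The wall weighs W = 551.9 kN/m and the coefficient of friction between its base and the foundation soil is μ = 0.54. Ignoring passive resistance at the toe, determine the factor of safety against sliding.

3.34

K_a = tan²(45° − 34.0°/2) = 0.2827.
P_a = ½K_aγH² = 0.5×0.2827×15.9×6.3² = 89.21 kN/m, acting at H/3 = 2.100 m above the base.
FS_sliding = μW / P_a = 0.54×551.9 / 89.21 = 3.341.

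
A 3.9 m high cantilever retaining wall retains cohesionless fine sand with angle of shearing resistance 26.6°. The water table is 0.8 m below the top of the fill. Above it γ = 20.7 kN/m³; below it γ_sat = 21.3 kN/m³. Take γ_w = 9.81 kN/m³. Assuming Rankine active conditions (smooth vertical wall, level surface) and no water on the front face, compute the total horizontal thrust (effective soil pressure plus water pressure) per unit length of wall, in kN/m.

90.3 kN/m

K_a = tan²(45° − φ/2) = 0.3814.
γ' = 21.3 − 9.81 = 11.49 kN/m³. Depth below WT = 3.1 m.
σ'_h at WT = K_a γ d_w = 6.317 kPa; at base = 6.317 + K_a γ' × 3.1 = 19.90 kPa.
P₁ (0–0.8 m) = ½×6.317×0.8 = 2.527. P₂ (0.8–3.9 m) = ½(6.317+19.90)×3.1 = 40.64.
P_w = ½ γ_w h₂² = 0.5×9.81×3.1² = 47.14. Total = 2.527+40.64+47.14 = 90.31 kN/m.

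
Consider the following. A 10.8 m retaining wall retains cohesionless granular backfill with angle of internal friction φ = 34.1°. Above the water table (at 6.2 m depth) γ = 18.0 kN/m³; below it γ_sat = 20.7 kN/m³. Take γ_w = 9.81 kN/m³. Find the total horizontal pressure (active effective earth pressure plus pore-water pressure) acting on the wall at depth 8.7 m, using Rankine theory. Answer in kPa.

K_a = (1 − sin φ)/(1 + sin φ) = 0.2815.
γ' = 20.7 − 9.81 = 10.89 kN/m³.
Effective vertical stress at 8.7 m: σ'_v = 18.0×6.2 + 10.89×2.50 = 138.8 kPa.
σ'_h = K_a σ'_v = 0.2815 × 138.8 = 39.08 kPa; u = γ_w × 2.50 = 24.52 kPa.
Total σ_h = 39.08 + 24.52 = 63.61 kPa.

63.6 kPa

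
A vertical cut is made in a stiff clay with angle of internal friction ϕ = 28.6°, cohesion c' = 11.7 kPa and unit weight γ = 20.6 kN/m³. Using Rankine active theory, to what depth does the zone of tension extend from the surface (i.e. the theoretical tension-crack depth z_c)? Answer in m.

K_a = tan²(45° − 28.6°/2) = 0.3525; √K_a = 0.5938.
The active pressure is zero where K_a γ z = 2c√K_a, so z_c = 2c/(γ√K_a) = 2×11.7/(20.6×0.5938) = 1.913 m.

1.91 m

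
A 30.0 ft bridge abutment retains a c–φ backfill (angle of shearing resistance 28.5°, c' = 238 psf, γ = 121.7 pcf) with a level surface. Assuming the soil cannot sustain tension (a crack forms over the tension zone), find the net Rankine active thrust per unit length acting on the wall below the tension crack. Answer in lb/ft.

K_a = 0.3540; √K_a = 0.5949.
Tension-crack depth z_c = 2c/(γ√K_a) = 2×238/(121.7×0.5949) = 6.574 ft.
σ_a at base = K_a γ H − 2c√K_a = 0.3540×121.7×30.0 − 2×238×0.5949 = 1009 psf.
P_a = ½ × 1009 × (H − z_c) = 0.5×1009×23.43 = 11820 lb/ft.

11800 lb/ft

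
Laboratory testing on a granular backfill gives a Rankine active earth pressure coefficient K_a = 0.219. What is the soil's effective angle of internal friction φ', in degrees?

K_a = tan²(45° − φ/2) ⇒ 45° − φ/2 = arctan(√0.219) = 25.08°.
φ = 2(45° − 25.08°) = 39.84°.

39.8°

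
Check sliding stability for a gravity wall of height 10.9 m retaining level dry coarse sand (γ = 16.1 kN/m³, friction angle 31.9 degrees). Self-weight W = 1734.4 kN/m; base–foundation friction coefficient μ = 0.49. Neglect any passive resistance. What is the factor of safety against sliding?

2.88

K_a = tan²(45° − 31.9°/2) = 0.3085.
P_a = ½K_aγH² = 0.5×0.3085×16.1×10.9² = 295.1 kN/m, acting at H/3 = 3.633 m above the base.
FS_sliding = μW / P_a = 0.49×1734.4 / 295.1 = 2.880.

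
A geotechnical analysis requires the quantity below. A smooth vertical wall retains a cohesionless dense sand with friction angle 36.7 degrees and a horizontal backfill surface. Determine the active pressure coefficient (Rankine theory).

K_a = tan²(45° − φ/2) = tan²(26.65°) = 0.2519.

0.252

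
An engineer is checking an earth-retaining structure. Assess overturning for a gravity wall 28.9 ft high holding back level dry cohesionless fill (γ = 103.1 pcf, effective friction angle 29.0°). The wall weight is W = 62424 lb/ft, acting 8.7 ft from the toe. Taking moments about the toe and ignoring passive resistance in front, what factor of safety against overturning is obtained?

3.77

K_a = tan²(45° − 29.0°/2) = 0.3470.
P_a = ½K_aγH² = 0.5×0.3470×103.1×28.9² = 14940 lb/ft, acting at H/3 = 9.633 ft above the base.
Overturning moment M_o = P_a × H/3 = 14940 × 9.633 = 143900.
Resisting moment M_r = W × 8.7 = 62424 × 8.7 = 543100.
FS_overturning = M_r/M_o = 543100/143900 = 3.774.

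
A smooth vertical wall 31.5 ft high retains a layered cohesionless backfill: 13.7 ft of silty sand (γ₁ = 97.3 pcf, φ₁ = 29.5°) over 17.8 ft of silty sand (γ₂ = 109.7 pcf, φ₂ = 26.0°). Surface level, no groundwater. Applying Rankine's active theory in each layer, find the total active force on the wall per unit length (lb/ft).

K_a1 = tan²(45°−29.5°/2) = 0.3401; K_a2 = tan²(45°−26.0°/2) = 0.3905.
Layer 1: σ at base = K_a1 γ₁ h₁ = 453.4 psf; P₁ = ½×453.4×13.7 = 3106.
Layer 2: σ_v at top = γ₁h₁ = 1333; σ_h top = K_a2×1333 = 520.5; σ_h base = K_a2×(1333+109.7×17.8) = 1283.
P₂ = ½(520.5+1283)×17.8 = 16050. Total P_a = 3106+16050 = 19160 lb/ft.

19200 lb/ft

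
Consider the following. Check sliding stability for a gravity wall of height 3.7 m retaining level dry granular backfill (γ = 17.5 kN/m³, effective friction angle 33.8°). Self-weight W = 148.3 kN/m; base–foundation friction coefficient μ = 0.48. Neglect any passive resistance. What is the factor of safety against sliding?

K_a = tan²(45° − 33.8°/2) = 0.2851.
P_a = ½K_aγH² = 0.5×0.2851×17.5×3.7² = 34.15 kN/m, acting at H/3 = 1.233 m above the base.
FS_sliding = μW / P_a = 0.48×148.3 / 34.15 = 2.084.

2.08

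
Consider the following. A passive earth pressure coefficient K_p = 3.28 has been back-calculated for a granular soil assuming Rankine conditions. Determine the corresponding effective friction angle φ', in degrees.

32.2°

K_p = (1+sin φ)/(1−sin φ) ⇒ sin φ = (K_p − 1)/(K_p + 1) = 0.5327.
φ = arcsin(0.5327) = 32.19°.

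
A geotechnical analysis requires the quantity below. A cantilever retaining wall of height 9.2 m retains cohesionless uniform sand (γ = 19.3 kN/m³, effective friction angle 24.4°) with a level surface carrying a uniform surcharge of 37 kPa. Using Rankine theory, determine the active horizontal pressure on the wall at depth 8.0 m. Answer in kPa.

K_a = (1 − sin φ)/(1 + sin φ) = 0.4153.
σ_v = γz + q = 19.3 × 8.0 + 37 = 191.4 kPa.
σ_h = K_a σ_v = 0.4153 × 191.4 = 79.49 kPa.

79.5 kPa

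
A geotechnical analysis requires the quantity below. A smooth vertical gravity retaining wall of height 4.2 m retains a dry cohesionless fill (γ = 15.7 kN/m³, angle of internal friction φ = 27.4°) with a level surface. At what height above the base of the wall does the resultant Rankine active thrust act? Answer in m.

1.40 m

K_a = 0.3697.
The pressure distribution is triangular, so the resultant acts at H/3 above the base = 4.2/3 = 1.400 m.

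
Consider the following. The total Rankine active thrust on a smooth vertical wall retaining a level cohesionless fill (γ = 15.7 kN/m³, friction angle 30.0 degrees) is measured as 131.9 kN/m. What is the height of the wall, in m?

7.10 m

K_a = 0.3333. P_a = ½ K_a γ H² ⇒ H = √(2P_a/(K_a γ)).
H = √(2×131.9/(0.3333×15.7)) = 7.100 m.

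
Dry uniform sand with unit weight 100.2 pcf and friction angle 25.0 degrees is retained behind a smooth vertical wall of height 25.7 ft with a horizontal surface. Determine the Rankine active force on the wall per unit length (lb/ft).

13400 lb/ft

K_a = tan²(45° − φ/2) = 0.4059.
P_a = ½ K_a γ H² = 0.5 × 0.4059 × 100.2 × 25.7² = 13430 lb/ft.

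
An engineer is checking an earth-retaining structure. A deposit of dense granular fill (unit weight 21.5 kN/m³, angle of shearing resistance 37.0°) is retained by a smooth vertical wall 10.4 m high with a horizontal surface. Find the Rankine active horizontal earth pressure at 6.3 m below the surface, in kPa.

33.7 kPa

K_a = (1 − sin φ)/(1 + sin φ) = 0.2486.
σ_h = K_a γ z = 0.2486 × 21.5 × 6.3 = 33.67 kPa.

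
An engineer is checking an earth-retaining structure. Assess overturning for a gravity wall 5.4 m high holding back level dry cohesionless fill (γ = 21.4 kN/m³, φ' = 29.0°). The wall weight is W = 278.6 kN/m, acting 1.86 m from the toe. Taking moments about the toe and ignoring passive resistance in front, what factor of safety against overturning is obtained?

K_a = tan²(45° − 29.0°/2) = 0.3470.
P_a = ½K_aγH² = 0.5×0.3470×21.4×5.4² = 108.3 kN/m, acting at H/3 = 1.800 m above the base.
Overturning moment M_o = P_a × H/3 = 108.3 × 1.800 = 194.9.
Resisting moment M_r = W × 1.86 = 278.6 × 1.86 = 518.2.
FS_overturning = M_r/M_o = 518.2/194.9 = 2.659.

2.66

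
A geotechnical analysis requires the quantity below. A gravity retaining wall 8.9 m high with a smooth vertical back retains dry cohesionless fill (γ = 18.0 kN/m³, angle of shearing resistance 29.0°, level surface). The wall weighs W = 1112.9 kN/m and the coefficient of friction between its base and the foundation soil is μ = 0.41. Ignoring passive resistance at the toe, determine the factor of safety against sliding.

1.84

K_a = tan²(45° − 29.0°/2) = 0.3470.
P_a = ½K_aγH² = 0.5×0.3470×18.0×8.9² = 247.4 kN/m, acting at H/3 = 2.967 m above the base.
FS_sliding = μW / P_a = 0.41×1112.9 / 247.4 = 1.845.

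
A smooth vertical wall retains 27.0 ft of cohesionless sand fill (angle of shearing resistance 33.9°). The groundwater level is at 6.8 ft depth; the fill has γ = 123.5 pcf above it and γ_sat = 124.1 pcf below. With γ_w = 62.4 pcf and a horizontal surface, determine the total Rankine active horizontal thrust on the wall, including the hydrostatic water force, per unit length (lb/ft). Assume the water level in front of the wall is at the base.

K_a = tan²(45° − φ/2) = 0.2839.
γ' = 124.1 − 62.4 = 61.70 pcf. Depth below WT = 20.2 ft.
σ'_h at WT = K_a γ d_w = 238.4 psf; at base = 238.4 + K_a γ' × 20.2 = 592.3 psf.
P₁ (0–6.8 ft) = ½×238.4×6.8 = 810.6. P₂ (6.8–27.0 ft) = ½(238.4+592.3)×20.2 = 8390.
P_w = ½ γ_w h₂² = 0.5×62.4×20.2² = 12730. Total = 810.6+8390+12730 = 21930 lb/ft.

21900 lb/ft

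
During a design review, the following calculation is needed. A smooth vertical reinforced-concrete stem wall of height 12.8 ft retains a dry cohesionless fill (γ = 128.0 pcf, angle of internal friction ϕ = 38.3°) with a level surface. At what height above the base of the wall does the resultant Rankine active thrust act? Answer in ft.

4.27 ft

K_a = 0.2347.
The pressure distribution is triangular, so the resultant acts at H/3 above the base = 12.8/3 = 4.267 ft.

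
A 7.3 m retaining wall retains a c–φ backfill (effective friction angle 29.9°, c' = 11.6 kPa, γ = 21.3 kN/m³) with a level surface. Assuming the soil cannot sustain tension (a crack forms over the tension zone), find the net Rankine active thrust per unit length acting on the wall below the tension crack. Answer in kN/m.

105 kN/m

K_a = 0.3347; √K_a = 0.5785.
Tension-crack depth z_c = 2c/(γ√K_a) = 2×11.6/(21.3×0.5785) = 1.883 m.
σ_a at base = K_a γ H − 2c√K_a = 0.3347×21.3×7.3 − 2×11.6×0.5785 = 38.62 kPa.
P_a = ½ × 38.62 × (H − z_c) = 0.5×38.62×5.417 = 104.6 kN/m.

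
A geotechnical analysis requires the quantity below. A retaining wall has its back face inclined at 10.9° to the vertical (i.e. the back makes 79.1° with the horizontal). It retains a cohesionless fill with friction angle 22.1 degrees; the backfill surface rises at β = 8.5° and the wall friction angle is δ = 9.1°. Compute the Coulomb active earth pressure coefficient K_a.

K_a = sin²(α+φ) / [sin²α · sin(α−δ) · (1 + √{sin(φ+δ)sin(φ−β) / (sin(α−δ)sin(α+β))})²].
With α = 79.1°, φ = 22.1°, δ = 9.1°, β = 8.5°: K_a = 0.5740.

0.574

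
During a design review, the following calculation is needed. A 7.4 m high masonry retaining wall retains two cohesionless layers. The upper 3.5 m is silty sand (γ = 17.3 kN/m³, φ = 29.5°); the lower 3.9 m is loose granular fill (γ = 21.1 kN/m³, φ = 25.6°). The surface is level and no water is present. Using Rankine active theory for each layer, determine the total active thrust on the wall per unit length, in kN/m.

193 kN/m

K_a1 = tan²(45°−29.5°/2) = 0.3401; K_a2 = tan²(45°−25.6°/2) = 0.3966.
Layer 1: σ at base = K_a1 γ₁ h₁ = 20.59 kPa; P₁ = ½×20.59×3.5 = 36.04.
Layer 2: σ_v at top = γ₁h₁ = 60.55; σ_h top = K_a2×60.55 = 24.01; σ_h base = K_a2×(60.55+21.1×3.9) = 56.65.
P₂ = ½(24.01+56.65)×3.9 = 157.3. Total P_a = 36.04+157.3 = 193.3 kN/m.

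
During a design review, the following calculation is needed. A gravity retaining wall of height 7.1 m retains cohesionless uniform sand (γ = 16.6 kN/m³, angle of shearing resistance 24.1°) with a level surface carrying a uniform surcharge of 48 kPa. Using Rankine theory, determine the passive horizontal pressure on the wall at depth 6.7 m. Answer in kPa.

379 kPa

K_p = (1 + sin φ)/(1 − sin φ) = 2.380.
σ_v = γz + q = 16.6 × 6.7 + 48 = 159.2 kPa.
σ_h = K_p σ_v = 2.380 × 159.2 = 379.0 kPa.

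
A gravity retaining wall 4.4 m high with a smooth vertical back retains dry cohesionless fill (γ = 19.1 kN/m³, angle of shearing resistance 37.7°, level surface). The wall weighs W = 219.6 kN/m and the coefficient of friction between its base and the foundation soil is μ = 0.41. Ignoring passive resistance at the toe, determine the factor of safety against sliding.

2.02

K_a = tan²(45° − 37.7°/2) = 0.2411.
P_a = ½K_aγH² = 0.5×0.2411×19.1×4.4² = 44.57 kN/m, acting at H/3 = 1.467 m above the base.
FS_sliding = μW / P_a = 0.41×219.6 / 44.57 = 2.020.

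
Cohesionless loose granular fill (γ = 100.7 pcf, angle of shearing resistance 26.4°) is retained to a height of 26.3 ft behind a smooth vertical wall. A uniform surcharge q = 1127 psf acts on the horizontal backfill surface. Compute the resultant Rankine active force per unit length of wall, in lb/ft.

24800 lb/ft

K_a = tan²(45° − φ/2) = 0.3844.
Soil triangle: ½ K_a γ H² = 0.5×0.3844×100.7×26.3² = 13390 lb/ft.
Surcharge rectangle: K_a q H = 0.3844×1127×26.3 = 11390 lb/ft.
Total = 13390 + 11390 = 24780 lb/ft.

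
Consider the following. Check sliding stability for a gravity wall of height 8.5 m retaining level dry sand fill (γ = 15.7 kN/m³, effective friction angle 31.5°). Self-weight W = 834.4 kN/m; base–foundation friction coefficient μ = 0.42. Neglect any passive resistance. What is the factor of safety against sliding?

1.97

K_a = tan²(45° − 31.5°/2) = 0.3136.
P_a = ½K_aγH² = 0.5×0.3136×15.7×8.5² = 177.9 kN/m, acting at H/3 = 2.833 m above the base.
FS_sliding = μW / P_a = 0.42×834.4 / 177.9 = 1.970.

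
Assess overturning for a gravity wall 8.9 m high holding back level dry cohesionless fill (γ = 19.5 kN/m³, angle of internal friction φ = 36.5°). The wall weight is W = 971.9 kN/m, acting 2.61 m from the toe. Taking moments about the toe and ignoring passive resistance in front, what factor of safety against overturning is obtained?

K_a = tan²(45° − 36.5°/2) = 0.2541.
P_a = ½K_aγH² = 0.5×0.2541×19.5×8.9² = 196.2 kN/m, acting at H/3 = 2.967 m above the base.
Overturning moment M_o = P_a × H/3 = 196.2 × 2.967 = 582.1.
Resisting moment M_r = W × 2.61 = 971.9 × 2.61 = 2537.
FS_overturning = M_r/M_o = 2537/582.1 = 4.358.

4.36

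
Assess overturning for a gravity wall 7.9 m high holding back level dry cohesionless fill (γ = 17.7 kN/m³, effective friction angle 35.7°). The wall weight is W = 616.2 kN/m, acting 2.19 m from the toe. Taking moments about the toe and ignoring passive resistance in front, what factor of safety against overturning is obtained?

3.53

K_a = tan²(45° − 35.7°/2) = 0.2630.
P_a = ½K_aγH² = 0.5×0.2630×17.7×7.9² = 145.3 kN/m, acting at H/3 = 2.633 m above the base.
Overturning moment M_o = P_a × H/3 = 145.3 × 2.633 = 382.5.
Resisting moment M_r = W × 2.19 = 616.2 × 2.19 = 1349.
FS_overturning = M_r/M_o = 1349/382.5 = 3.528.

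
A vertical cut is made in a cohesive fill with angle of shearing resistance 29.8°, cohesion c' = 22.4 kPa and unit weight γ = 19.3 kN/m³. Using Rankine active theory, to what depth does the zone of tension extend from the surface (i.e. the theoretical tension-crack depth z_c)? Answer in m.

4.00 m

K_a = tan²(45° − 29.8°/2) = 0.3360; √K_a = 0.5797.
The active pressure is zero where K_a γ z = 2c√K_a, so z_c = 2c/(γ√K_a) = 2×22.4/(19.3×0.5797) = 4.004 m.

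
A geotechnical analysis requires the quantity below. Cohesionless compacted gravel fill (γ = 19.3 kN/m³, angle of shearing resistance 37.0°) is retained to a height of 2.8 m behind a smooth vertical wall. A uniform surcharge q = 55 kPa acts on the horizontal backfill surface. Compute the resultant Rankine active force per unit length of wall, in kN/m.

K_a = tan²(45° − φ/2) = 0.2486.
Soil triangle: ½ K_a γ H² = 0.5×0.2486×19.3×2.8² = 18.81 kN/m.
Surcharge rectangle: K_a q H = 0.2486×55×2.8 = 38.28 kN/m.
Total = 18.81 + 38.28 = 57.09 kN/m.

57.1 kN/m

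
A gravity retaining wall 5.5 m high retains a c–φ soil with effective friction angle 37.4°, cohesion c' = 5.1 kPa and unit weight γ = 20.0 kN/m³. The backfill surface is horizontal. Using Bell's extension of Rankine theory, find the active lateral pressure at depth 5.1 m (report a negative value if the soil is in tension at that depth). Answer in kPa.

K_a = (1 − sin φ)/(1 + sin φ) = 0.2443.
σ_a = K_a γ z − 2c√K_a = 0.2443×20.0×5.1 − 2×5.1×0.4942 = 19.87 kPa.

19.9 kPa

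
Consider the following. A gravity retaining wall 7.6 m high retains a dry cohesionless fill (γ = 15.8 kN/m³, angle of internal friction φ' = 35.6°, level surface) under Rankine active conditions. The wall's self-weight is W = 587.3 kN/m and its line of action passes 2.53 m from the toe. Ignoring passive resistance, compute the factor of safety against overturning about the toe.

K_a = tan²(45° − 35.6°/2) = 0.2641.
P_a = ½K_aγH² = 0.5×0.2641×15.8×7.6² = 120.5 kN/m, acting at H/3 = 2.533 m above the base.
Overturning moment M_o = P_a × H/3 = 120.5 × 2.533 = 305.3.
Resisting moment M_r = W × 2.53 = 587.3 × 2.53 = 1486.
FS_overturning = M_r/M_o = 1486/305.3 = 4.867.

4.87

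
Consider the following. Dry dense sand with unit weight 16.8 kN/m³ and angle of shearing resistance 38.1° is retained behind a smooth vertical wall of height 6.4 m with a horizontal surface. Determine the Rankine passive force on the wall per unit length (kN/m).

1450 kN/m

K_p = tan²(45° + φ/2) = 4.222.
P_p = ½ K_p γ H² = 0.5 × 4.222 × 16.8 × 6.4² = 1453 kN/m.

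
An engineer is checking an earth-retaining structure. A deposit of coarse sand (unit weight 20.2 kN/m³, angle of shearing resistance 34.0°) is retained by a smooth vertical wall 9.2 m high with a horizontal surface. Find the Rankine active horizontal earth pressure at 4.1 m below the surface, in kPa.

23.4 kPa

K_a = (1 − sin φ)/(1 + sin φ) = 0.2827.
σ_h = K_a γ z = 0.2827 × 20.2 × 4.1 = 23.41 kPa.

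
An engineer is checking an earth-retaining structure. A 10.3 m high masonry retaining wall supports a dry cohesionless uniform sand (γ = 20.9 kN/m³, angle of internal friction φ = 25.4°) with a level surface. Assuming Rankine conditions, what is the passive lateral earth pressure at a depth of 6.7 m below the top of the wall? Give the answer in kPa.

K_p = (1 + sin φ)/(1 − sin φ) = 2.502.
σ_h = K_p γ z = 2.502 × 20.9 × 6.7 = 350.4 kPa.

350 kPa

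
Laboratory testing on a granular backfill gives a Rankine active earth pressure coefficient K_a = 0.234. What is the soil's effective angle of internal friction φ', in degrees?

K_a = tan²(45° − φ/2) ⇒ 45° − φ/2 = arctan(√0.234) = 25.81°.
φ = 2(45° − 25.81°) = 38.37°.

38.4°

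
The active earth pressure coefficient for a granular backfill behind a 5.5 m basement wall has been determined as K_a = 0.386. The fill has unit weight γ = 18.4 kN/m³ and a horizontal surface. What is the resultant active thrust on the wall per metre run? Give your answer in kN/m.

107 kN/m

P = ½ K_a γ H² = 0.5 × 0.386 × 18.4 × 5.5² = 107.4 kN/m.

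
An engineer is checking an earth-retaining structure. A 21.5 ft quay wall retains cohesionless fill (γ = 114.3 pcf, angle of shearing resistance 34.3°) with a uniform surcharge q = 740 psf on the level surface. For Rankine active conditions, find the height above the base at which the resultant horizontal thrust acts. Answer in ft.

K_a = 0.2792.
Triangular part P₁ = ½K_aγH² = 7375 at H/3 = 7.167 ft; rectangular part P₂ = K_a q H = 4441 at H/2 = 10.75 ft.
ȳ = (P₁·7.167 + P₂·10.75)/(P₁+P₂) = 8.514 ft.

8.51 ft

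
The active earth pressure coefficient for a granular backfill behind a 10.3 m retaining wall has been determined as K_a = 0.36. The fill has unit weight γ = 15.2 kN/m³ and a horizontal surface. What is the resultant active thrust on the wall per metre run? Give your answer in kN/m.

P = ½ K_a γ H² = 0.5 × 0.36 × 15.2 × 10.3² = 290.3 kN/m.

290 kN/m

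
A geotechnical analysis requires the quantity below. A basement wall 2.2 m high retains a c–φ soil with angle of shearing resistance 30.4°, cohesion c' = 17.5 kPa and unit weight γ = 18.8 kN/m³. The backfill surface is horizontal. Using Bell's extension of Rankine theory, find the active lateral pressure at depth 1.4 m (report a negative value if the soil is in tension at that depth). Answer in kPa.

-11.4 kPa

K_a = (1 − sin φ)/(1 + sin φ) = 0.3280.
σ_a = K_a γ z − 2c√K_a = 0.3280×18.8×1.4 − 2×17.5×0.5727 = -11.41 kPa.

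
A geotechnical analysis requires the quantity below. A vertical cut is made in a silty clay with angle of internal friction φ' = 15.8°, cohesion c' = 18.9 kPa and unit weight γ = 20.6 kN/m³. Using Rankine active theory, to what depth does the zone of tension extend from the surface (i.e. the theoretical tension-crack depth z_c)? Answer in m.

2.43 m

K_a = tan²(45° − 15.8°/2) = 0.5720; √K_a = 0.7563.
The active pressure is zero where K_a γ z = 2c√K_a, so z_c = 2c/(γ√K_a) = 2×18.9/(20.6×0.7563) = 2.426 m.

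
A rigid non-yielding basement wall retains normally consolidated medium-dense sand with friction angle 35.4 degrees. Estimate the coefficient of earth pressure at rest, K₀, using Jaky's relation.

K₀ = 1 − sin φ' = 1 − sin 35.4° = 0.4207.

0.421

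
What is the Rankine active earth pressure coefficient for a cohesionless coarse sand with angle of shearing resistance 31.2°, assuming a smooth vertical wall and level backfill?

0.317

K_a = tan²(45° − φ/2) = tan²(29.40°) = 0.3175.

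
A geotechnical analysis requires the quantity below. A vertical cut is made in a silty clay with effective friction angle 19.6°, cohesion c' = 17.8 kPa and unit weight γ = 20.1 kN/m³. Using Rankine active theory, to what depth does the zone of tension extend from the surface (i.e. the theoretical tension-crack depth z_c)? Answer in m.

K_a = tan²(45° − 19.6°/2) = 0.4976; √K_a = 0.7054.
The active pressure is zero where K_a γ z = 2c√K_a, so z_c = 2c/(γ√K_a) = 2×17.8/(20.1×0.7054) = 2.511 m.

2.51 m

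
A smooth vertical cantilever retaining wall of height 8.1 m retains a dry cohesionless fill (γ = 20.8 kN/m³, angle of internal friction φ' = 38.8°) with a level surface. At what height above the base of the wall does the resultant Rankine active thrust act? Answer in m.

K_a = 0.2296.
The pressure distribution is triangular, so the resultant acts at H/3 above the base = 8.1/3 = 2.700 m.

2.70 m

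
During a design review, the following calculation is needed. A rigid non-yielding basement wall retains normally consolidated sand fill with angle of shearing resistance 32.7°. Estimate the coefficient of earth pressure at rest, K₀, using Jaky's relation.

K₀ = 1 − sin φ' = 1 − sin 32.7° = 0.4598.

0.460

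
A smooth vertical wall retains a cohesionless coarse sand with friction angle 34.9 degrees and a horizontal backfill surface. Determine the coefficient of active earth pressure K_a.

0.272

K_a = tan²(45° − φ/2) = tan²(27.55°) = 0.2721.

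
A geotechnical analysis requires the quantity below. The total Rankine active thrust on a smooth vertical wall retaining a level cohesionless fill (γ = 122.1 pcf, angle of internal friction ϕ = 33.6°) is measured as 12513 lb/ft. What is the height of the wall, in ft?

26.7 ft

K_a = 0.2875. P_a = ½ K_a γ H² ⇒ H = √(2P_a/(K_a γ)).
H = √(2×12513/(0.2875×122.1)) = 26.70 ft.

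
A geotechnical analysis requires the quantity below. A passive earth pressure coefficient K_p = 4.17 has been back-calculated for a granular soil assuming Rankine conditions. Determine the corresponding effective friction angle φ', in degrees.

37.8°

K_p = (1+sin φ)/(1−sin φ) ⇒ sin φ = (K_p − 1)/(K_p + 1) = 0.6132.
φ = arcsin(0.6132) = 37.82°.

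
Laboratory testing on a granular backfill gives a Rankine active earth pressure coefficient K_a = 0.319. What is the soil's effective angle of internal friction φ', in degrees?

31.1°

K_a = tan²(45° − φ/2) ⇒ 45° − φ/2 = arctan(√0.319) = 29.46°.
φ = 2(45° − 29.46°) = 31.08°.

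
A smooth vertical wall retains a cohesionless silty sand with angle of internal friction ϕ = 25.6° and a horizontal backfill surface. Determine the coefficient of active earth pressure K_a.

0.397

K_a = (1 − sin φ)/(1 + sin φ) = (1 − sin 25.6°)/(1 + sin 25.6°) = 0.3966.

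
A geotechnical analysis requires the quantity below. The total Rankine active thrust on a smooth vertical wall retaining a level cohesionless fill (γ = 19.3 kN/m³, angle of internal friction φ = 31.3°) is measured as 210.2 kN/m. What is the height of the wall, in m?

K_a = 0.3162. P_a = ½ K_a γ H² ⇒ H = √(2P_a/(K_a γ)).
H = √(2×210.2/(0.3162×19.3)) = 8.300 m.

8.30 m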